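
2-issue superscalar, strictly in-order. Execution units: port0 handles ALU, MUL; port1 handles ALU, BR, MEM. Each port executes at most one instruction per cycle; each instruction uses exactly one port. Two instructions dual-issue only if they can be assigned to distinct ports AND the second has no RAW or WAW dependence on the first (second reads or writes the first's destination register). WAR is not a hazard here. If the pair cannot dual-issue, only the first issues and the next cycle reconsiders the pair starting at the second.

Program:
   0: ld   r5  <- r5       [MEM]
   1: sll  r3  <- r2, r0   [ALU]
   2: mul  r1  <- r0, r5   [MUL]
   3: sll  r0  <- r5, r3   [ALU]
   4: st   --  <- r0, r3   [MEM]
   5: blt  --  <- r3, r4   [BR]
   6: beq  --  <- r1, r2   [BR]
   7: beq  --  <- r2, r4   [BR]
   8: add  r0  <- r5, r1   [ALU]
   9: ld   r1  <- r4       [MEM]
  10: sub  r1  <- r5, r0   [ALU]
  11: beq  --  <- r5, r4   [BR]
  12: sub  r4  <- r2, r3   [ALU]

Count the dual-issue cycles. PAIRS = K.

[0] i0+i1  ld sll  -- dual
[1] i2+i3  mul sll  -- dual
[2] i4  st  -- no-port MEM/BR
[3] i5  blt  -- no-port BR/BR
[4] i6  beq  -- no-port BR/BR
[5] i7+i8  beq add  -- dual
[6] i9  ld  -- WAW r1
[7] i10+i11  sub beq  -- dual
[8] i12  sub  -- tail

PAIRS = 4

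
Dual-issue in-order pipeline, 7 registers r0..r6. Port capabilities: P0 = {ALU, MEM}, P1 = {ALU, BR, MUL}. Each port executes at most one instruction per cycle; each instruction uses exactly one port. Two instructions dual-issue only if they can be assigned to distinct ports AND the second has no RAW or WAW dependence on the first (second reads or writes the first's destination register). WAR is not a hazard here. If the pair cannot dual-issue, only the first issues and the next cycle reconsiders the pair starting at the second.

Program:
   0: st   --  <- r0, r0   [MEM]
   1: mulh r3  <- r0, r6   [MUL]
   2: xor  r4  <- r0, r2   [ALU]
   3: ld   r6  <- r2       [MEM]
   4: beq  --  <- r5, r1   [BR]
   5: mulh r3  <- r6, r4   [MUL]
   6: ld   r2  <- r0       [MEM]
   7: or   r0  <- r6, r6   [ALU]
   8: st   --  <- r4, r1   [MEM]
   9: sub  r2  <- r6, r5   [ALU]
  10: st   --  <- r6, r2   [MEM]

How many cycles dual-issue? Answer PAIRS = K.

0. st.MEM+mulh.MUL @i0,i1  | pair
1. xor.ALU+ld.MEM @i2,i3  | pair
2. beq.BR @i4  | no-port BR/MUL
3. mulh.MUL+ld.MEM @i5,i6  | pair
4. or.ALU+st.MEM @i7,i8  | pair
5. sub.ALU @i9  | RAW r2
6. st.MEM @i10  | tail

PAIRS = 4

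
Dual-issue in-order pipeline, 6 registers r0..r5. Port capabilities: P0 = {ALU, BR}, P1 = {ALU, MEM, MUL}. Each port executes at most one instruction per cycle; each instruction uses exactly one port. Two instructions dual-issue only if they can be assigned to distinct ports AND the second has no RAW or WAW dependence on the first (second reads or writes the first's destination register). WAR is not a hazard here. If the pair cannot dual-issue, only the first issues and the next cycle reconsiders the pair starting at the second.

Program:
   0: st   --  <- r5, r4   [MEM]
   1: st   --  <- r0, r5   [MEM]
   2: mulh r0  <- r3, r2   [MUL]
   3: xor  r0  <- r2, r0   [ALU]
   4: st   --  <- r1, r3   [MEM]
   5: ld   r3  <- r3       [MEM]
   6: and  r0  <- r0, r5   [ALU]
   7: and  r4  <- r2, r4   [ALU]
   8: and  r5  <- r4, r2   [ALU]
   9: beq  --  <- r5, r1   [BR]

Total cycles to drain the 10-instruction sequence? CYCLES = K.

CYCLES = 8

[0] i0  st  -- no-port MEM/MEM
[1] i1  st  -- no-port MEM/MUL
[2] i2  mulh  -- RAW+WAW r0
[3] i3/i4  xor st  -- pair
[4] i5/i6  ld and  -- pair
[5] i7  and  -- RAW r4
[6] i8  and  -- RAW r5
[7] i9  beq  -- tail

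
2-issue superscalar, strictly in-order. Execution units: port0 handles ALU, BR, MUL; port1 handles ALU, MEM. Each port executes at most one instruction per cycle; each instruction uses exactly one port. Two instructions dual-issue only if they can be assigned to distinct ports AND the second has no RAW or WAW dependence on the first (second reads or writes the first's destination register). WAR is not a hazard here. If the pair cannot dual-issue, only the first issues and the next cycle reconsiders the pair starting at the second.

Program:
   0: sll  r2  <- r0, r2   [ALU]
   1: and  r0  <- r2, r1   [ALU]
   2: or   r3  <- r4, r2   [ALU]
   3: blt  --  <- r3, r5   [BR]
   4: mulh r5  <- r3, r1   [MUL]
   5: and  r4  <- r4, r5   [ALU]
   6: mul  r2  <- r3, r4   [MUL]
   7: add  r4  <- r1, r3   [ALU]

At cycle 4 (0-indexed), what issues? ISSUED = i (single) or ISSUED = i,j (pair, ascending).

ISSUED = 5

c0: i0 sll.ALU  RAW r2
c1: i1+i2 and.ALU or.ALU  pair
c2: i3 blt.BR  no-port BR/MUL
c3: i4 mulh.MUL  RAW r5
c4: i5 and.ALU  RAW r4
c5: i6+i7 mul.MUL add.ALU  pair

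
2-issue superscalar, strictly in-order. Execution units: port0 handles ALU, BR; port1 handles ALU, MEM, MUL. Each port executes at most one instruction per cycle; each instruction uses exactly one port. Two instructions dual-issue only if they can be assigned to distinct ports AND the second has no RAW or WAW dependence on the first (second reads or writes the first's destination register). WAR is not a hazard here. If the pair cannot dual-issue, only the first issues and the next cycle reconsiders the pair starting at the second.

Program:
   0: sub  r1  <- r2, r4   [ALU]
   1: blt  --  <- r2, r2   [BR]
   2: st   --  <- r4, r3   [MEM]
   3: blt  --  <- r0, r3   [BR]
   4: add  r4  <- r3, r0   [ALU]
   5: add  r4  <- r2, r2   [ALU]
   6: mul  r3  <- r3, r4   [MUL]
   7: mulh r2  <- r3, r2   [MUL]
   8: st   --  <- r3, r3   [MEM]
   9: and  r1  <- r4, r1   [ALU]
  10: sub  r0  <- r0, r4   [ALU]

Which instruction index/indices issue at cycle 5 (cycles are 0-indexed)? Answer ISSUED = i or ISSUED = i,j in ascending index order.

ISSUED = 7

0. sub blt @i0+i1  | pair
1. st blt @i2+i3  | pair
2. add @i4  | WAW r4
3. add @i5  | RAW r4
4. mul @i6  | no-port MUL/MUL
5. mulh @i7  | no-port MUL/MEM
6. st and @i8+i9  | pair
7. sub @i10  | tail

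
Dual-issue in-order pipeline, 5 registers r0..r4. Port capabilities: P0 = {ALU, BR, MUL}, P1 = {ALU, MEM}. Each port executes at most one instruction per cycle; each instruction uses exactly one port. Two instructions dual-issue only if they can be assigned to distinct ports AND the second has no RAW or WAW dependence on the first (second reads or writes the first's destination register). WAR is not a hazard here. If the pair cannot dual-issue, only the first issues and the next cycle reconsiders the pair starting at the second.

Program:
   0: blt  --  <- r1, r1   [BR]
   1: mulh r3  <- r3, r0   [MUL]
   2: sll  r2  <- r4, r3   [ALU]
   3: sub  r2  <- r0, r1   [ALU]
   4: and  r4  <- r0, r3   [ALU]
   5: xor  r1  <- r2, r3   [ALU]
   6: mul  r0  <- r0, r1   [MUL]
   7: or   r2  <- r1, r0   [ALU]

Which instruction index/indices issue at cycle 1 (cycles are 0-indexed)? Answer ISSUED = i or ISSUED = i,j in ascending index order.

ISSUED = 1

  cy0 -> i0 (blt.BR) no-port BR/MUL
  cy1 -> i1 (mulh.MUL) RAW r3
  cy2 -> i2 (sll.ALU) WAW r2
  cy3 -> i3/i4 (sub.ALU+and.ALU) pair
  cy4 -> i5 (xor.ALU) RAW r1
  cy5 -> i6 (mul.MUL) RAW r0
  cy6 -> i7 (or.ALU) tail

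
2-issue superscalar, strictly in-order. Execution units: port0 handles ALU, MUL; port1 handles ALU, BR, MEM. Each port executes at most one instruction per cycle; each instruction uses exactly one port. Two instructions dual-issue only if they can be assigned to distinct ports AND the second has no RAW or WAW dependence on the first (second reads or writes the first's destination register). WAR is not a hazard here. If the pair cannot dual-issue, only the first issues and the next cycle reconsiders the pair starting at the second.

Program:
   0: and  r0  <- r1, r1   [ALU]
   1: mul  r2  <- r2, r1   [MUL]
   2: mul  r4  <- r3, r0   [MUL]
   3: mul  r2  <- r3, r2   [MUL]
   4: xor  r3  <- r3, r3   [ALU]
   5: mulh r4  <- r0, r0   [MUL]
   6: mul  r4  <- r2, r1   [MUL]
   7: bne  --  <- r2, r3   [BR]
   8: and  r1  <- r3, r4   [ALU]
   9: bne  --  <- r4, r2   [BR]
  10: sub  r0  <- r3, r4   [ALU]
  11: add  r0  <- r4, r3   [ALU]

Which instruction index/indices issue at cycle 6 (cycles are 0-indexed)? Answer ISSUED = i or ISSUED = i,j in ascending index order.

t=0 i0,i1:and.ALU+mul.MUL ; pair
t=1 i2:mul.MUL ; no-port MUL/MUL
t=2 i3,i4:mul.MUL+xor.ALU ; pair
t=3 i5:mulh.MUL ; no-port MUL/MUL
t=4 i6,i7:mul.MUL+bne.BR ; pair
t=5 i8,i9:and.ALU+bne.BR ; pair
t=6 i10:sub.ALU ; WAW r0
t=7 i11:add.ALU ; tail

ISSUED = 10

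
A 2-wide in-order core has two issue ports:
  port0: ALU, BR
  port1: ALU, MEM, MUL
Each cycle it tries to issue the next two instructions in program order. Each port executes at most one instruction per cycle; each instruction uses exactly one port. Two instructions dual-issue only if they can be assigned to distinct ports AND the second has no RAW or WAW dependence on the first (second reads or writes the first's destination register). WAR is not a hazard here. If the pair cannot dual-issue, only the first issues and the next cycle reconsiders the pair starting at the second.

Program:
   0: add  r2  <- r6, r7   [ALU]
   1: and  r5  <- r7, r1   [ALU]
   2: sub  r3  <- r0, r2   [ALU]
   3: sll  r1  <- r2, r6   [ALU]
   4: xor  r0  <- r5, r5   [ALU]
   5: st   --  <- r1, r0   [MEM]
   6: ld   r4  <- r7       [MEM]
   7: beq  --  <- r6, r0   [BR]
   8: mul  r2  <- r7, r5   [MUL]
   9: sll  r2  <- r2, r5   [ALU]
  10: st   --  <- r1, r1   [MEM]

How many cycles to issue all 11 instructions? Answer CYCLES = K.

c0: i0/i1 add.ALU/and.ALU  pair
c1: i2/i3 sub.ALU/sll.ALU  pair
c2: i4 xor.ALU  RAW r0
c3: i5 st.MEM  no-port MEM/MEM
c4: i6/i7 ld.MEM/beq.BR  pair
c5: i8 mul.MUL  RAW+WAW r2
c6: i9/i10 sll.ALU/st.MEM  pair

CYCLES = 7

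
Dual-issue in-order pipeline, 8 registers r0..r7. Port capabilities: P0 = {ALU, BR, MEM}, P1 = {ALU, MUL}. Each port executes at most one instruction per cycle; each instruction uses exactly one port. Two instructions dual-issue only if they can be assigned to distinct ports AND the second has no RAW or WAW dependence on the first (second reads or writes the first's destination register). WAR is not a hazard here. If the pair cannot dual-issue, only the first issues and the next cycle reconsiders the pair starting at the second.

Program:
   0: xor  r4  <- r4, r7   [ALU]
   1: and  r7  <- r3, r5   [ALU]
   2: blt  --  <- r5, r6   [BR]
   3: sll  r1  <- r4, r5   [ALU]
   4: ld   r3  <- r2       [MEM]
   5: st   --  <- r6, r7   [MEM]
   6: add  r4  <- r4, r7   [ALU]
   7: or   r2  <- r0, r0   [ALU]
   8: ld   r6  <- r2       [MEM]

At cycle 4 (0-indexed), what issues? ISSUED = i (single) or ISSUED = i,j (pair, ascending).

0. xor/and @i0&i1  | dual
1. blt/sll @i2&i3  | dual
2. ld @i4  | no-port MEM/MEM
3. st/add @i5&i6  | dual
4. or @i7  | RAW r2
5. ld @i8  | tail

ISSUED = 7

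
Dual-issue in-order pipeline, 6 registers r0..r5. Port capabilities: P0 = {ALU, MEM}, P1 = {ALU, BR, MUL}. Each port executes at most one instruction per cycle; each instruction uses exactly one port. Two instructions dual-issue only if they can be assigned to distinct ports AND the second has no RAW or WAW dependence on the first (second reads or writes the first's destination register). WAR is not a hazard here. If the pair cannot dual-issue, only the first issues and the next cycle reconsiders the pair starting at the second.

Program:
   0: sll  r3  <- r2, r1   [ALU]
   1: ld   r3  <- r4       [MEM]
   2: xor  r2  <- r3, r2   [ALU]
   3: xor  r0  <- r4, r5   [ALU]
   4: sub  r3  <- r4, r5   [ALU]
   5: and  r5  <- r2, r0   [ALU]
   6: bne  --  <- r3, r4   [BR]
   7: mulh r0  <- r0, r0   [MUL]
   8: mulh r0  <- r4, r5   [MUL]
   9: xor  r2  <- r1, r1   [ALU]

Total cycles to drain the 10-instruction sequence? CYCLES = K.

CYCLES = 7

#0 head=0: sll i0 WAW r3
#1 head=1: ld i1 RAW r3
#2 head=2: xor;xor i2,i3 pair
#3 head=4: sub;and i4,i5 pair
#4 head=6: bne i6 no-port BR/MUL
#5 head=7: mulh i7 no-port MUL/MUL
#6 head=8: mulh;xor i8,i9 pair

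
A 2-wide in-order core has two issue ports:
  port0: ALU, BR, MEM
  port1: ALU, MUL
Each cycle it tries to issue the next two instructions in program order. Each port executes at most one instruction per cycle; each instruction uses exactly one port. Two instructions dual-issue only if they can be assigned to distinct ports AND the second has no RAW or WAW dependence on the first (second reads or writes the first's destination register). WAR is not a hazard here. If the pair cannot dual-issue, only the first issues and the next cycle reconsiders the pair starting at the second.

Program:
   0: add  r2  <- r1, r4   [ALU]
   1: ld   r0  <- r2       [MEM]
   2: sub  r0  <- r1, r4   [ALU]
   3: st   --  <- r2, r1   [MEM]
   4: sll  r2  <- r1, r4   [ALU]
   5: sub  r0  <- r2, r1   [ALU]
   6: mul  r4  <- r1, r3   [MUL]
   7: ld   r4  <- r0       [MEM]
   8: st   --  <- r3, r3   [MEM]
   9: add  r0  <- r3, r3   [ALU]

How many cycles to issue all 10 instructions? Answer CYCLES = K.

  cy0 -> i0 (add.ALU) RAW r2
  cy1 -> i1 (ld.MEM) WAW r0
  cy2 -> i2/i3 (sub.ALU;st.MEM) pair
  cy3 -> i4 (sll.ALU) RAW r2
  cy4 -> i5/i6 (sub.ALU;mul.MUL) pair
  cy5 -> i7 (ld.MEM) no-port MEM/MEM
  cy6 -> i8/i9 (st.MEM;add.ALU) pair

CYCLES = 7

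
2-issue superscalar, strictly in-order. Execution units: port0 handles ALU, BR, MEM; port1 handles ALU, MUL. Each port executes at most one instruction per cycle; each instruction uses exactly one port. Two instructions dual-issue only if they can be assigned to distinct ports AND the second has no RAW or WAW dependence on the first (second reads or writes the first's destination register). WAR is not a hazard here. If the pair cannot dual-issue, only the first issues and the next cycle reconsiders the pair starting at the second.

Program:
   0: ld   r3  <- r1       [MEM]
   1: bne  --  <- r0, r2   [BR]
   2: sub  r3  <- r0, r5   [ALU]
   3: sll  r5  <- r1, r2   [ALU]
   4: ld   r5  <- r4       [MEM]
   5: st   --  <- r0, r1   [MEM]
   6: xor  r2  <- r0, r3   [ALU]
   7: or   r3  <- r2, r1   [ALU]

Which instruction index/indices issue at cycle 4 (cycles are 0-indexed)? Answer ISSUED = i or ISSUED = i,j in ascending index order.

ISSUED = 5,6

  cy0 -> i0 (ld.MEM) no-port MEM/BR
  cy1 -> i1+i2 (bne.BR;sub.ALU) dual
  cy2 -> i3 (sll.ALU) WAW r5
  cy3 -> i4 (ld.MEM) no-port MEM/MEM
  cy4 -> i5+i6 (st.MEM;xor.ALU) dual
  cy5 -> i7 (or.ALU) tail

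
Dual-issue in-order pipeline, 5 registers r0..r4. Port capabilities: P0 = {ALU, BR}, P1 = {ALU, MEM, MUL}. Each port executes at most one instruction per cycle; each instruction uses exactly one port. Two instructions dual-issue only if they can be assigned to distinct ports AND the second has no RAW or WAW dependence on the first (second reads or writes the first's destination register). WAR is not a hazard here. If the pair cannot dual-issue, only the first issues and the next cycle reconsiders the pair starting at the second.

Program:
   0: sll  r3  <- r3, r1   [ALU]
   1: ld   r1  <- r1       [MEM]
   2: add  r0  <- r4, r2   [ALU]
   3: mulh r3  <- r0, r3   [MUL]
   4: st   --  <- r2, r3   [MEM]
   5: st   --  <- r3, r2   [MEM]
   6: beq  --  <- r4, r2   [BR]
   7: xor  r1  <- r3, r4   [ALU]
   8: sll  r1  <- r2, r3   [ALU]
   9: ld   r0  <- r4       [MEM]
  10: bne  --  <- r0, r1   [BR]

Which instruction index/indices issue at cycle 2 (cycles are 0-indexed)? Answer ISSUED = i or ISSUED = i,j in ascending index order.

ISSUED = 3

c0: i0/i1 sll.ALU+ld.MEM  pair
c1: i2 add.ALU  RAW r0
c2: i3 mulh.MUL  no-port MUL/MEM
c3: i4 st.MEM  no-port MEM/MEM
c4: i5/i6 st.MEM+beq.BR  pair
c5: i7 xor.ALU  WAW r1
c6: i8/i9 sll.ALU+ld.MEM  pair
c7: i10 bne.BR  tail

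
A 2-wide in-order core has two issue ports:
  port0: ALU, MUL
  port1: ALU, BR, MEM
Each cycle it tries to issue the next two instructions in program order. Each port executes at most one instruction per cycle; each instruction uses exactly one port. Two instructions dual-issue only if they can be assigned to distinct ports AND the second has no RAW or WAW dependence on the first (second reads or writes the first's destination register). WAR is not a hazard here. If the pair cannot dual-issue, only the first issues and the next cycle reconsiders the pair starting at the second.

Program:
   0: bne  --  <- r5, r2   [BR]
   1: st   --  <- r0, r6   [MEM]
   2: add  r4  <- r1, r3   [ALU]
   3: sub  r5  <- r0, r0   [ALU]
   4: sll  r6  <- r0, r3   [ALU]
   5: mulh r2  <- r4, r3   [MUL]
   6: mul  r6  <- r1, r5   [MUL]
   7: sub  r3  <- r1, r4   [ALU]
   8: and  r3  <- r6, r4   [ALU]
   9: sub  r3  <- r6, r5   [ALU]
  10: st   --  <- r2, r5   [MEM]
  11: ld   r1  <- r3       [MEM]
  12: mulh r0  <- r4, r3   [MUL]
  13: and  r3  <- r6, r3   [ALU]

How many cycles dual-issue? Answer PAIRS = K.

#0 head=0: bne.BR i0 no-port BR/MEM
#1 head=1: st.MEM/add.ALU i1+i2 dual
#2 head=3: sub.ALU/sll.ALU i3+i4 dual
#3 head=5: mulh.MUL i5 no-port MUL/MUL
#4 head=6: mul.MUL/sub.ALU i6+i7 dual
#5 head=8: and.ALU i8 WAW r3
#6 head=9: sub.ALU/st.MEM i9+i10 dual
#7 head=11: ld.MEM/mulh.MUL i11+i12 dual
#8 head=13: and.ALU i13 tail

PAIRS = 5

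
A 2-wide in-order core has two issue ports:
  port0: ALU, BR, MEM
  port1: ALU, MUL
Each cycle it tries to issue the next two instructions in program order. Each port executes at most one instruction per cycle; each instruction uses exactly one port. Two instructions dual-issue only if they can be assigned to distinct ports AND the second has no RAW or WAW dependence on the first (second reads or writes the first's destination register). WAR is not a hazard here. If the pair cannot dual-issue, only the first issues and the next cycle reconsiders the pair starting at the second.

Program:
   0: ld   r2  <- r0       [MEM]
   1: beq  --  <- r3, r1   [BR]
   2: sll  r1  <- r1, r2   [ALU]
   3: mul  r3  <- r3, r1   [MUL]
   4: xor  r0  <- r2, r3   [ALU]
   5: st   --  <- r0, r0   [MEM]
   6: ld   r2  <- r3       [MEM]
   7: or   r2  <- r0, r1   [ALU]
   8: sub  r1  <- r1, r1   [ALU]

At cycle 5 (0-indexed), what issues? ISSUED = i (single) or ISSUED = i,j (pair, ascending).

ISSUED = 6

  cy0 -> i0 (ld.MEM) no-port MEM/BR
  cy1 -> i1/i2 (beq.BR+sll.ALU) pair
  cy2 -> i3 (mul.MUL) RAW r3
  cy3 -> i4 (xor.ALU) RAW r0
  cy4 -> i5 (st.MEM) no-port MEM/MEM
  cy5 -> i6 (ld.MEM) WAW r2
  cy6 -> i7/i8 (or.ALU+sub.ALU) pair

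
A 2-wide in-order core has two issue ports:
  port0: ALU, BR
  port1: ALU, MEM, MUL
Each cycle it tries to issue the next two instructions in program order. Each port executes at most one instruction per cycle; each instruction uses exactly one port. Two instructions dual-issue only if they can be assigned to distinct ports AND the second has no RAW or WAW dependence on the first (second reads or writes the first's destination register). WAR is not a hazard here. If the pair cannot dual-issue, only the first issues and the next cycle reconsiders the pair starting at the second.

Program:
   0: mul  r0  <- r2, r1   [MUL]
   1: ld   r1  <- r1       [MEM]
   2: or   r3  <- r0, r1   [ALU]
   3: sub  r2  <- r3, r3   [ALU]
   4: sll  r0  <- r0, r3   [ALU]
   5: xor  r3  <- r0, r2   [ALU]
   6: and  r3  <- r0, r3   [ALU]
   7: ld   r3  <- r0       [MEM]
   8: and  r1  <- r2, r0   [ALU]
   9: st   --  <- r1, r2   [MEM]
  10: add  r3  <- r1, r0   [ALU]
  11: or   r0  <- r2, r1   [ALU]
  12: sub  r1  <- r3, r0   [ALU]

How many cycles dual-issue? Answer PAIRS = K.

PAIRS = 3

0. mul @i0  | no-port MUL/MEM
1. ld @i1  | RAW r1
2. or @i2  | RAW r3
3. sub/sll @i3,i4  | 2-wide
4. xor @i5  | RAW+WAW r3
5. and @i6  | WAW r3
6. ld/and @i7,i8  | 2-wide
7. st/add @i9,i10  | 2-wide
8. or @i11  | RAW r0
9. sub @i12  | tail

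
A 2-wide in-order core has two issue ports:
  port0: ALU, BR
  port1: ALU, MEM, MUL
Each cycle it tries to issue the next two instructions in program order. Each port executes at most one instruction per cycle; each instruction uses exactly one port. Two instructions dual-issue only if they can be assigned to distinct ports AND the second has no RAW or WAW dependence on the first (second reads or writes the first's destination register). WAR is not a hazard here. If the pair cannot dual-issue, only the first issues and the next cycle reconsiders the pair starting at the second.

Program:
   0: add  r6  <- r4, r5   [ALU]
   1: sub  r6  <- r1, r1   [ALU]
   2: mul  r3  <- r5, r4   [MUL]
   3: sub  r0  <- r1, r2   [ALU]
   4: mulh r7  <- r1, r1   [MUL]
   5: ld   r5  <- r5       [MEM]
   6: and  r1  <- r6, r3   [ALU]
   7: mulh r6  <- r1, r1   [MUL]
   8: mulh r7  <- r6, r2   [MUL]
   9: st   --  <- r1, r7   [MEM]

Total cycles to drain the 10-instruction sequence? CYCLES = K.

CYCLES = 7

#0 head=0: add i0 WAW r6
#1 head=1: sub;mul i1/i2 2-wide
#2 head=3: sub;mulh i3/i4 2-wide
#3 head=5: ld;and i5/i6 2-wide
#4 head=7: mulh i7 no-port MUL/MUL
#5 head=8: mulh i8 no-port MUL/MEM
#6 head=9: st i9 tail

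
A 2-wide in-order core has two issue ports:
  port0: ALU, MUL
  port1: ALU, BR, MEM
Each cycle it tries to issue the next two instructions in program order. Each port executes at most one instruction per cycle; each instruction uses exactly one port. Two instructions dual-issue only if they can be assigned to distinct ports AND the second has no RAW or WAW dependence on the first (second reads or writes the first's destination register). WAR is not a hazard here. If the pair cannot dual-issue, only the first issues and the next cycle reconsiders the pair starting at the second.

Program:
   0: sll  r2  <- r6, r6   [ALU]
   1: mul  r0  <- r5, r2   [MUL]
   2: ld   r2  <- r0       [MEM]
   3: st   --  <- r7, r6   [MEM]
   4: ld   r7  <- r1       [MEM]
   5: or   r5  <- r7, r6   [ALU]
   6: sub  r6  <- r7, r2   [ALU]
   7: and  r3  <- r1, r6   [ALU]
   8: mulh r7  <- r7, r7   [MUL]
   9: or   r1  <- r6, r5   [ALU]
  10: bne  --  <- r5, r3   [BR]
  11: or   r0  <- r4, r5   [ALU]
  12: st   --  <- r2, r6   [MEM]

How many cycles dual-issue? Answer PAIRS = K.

PAIRS = 4

t=0 i0:sll.ALU ; RAW r2
t=1 i1:mul.MUL ; RAW r0
t=2 i2:ld.MEM ; no-port MEM/MEM
t=3 i3:st.MEM ; no-port MEM/MEM
t=4 i4:ld.MEM ; RAW r7
t=5 i5&i6:or.ALU/sub.ALU ; 2-wide
t=6 i7&i8:and.ALU/mulh.MUL ; 2-wide
t=7 i9&i10:or.ALU/bne.BR ; 2-wide
t=8 i11&i12:or.ALU/st.MEM ; 2-wide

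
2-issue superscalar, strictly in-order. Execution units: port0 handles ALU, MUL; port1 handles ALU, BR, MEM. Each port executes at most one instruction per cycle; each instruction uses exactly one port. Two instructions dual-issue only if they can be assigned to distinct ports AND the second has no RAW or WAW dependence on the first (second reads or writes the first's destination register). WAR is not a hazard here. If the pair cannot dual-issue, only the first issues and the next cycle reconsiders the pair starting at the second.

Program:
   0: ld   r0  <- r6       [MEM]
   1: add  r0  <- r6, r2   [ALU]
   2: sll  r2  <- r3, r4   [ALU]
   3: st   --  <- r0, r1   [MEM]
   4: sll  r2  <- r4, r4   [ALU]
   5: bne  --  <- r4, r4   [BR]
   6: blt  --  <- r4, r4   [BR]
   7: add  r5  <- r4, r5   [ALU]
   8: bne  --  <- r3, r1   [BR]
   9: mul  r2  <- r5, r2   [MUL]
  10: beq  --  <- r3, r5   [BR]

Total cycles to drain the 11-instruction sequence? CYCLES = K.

CYCLES = 7

c0: i0 ld  WAW r0
c1: i1/i2 add/sll  2-wide
c2: i3/i4 st/sll  2-wide
c3: i5 bne  no-port BR/BR
c4: i6/i7 blt/add  2-wide
c5: i8/i9 bne/mul  2-wide
c6: i10 beq  tail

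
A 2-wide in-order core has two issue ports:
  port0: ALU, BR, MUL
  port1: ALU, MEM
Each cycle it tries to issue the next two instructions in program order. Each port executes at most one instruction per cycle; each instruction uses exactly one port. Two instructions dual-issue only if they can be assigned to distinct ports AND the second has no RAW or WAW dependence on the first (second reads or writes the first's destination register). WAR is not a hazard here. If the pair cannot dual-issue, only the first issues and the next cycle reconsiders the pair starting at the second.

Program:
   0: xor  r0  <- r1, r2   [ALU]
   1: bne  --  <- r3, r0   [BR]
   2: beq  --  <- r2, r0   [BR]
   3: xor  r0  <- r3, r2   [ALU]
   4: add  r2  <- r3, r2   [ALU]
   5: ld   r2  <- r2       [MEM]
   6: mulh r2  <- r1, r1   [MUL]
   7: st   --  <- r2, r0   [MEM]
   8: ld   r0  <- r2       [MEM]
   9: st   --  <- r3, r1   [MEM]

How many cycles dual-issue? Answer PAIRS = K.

PAIRS = 1

c0: i0 xor  RAW r0
c1: i1 bne  no-port BR/BR
c2: i2+i3 beq;xor  dual
c3: i4 add  RAW+WAW r2
c4: i5 ld  WAW r2
c5: i6 mulh  RAW r2
c6: i7 st  no-port MEM/MEM
c7: i8 ld  no-port MEM/MEM
c8: i9 st  tail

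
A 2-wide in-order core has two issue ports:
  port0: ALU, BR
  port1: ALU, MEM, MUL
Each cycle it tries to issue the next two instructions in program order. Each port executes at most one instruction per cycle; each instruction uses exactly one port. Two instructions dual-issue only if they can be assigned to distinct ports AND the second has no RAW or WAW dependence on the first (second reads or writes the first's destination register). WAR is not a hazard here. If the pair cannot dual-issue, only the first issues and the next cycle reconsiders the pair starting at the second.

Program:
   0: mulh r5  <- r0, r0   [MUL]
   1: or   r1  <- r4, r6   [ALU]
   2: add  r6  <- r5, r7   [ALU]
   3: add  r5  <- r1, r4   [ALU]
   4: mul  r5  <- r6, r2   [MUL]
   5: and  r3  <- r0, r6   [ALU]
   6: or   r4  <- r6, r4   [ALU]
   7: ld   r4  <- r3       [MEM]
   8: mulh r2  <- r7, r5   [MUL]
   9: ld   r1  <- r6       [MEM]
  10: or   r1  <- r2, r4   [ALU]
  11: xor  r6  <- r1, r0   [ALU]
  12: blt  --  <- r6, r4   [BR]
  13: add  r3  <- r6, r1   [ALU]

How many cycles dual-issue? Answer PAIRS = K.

PAIRS = 4

[0] i0+i1  mulh+or  -- 2-wide
[1] i2+i3  add+add  -- 2-wide
[2] i4+i5  mul+and  -- 2-wide
[3] i6  or  -- WAW r4
[4] i7  ld  -- no-port MEM/MUL
[5] i8  mulh  -- no-port MUL/MEM
[6] i9  ld  -- WAW r1
[7] i10  or  -- RAW r1
[8] i11  xor  -- RAW r6
[9] i12+i13  blt+add  -- 2-wide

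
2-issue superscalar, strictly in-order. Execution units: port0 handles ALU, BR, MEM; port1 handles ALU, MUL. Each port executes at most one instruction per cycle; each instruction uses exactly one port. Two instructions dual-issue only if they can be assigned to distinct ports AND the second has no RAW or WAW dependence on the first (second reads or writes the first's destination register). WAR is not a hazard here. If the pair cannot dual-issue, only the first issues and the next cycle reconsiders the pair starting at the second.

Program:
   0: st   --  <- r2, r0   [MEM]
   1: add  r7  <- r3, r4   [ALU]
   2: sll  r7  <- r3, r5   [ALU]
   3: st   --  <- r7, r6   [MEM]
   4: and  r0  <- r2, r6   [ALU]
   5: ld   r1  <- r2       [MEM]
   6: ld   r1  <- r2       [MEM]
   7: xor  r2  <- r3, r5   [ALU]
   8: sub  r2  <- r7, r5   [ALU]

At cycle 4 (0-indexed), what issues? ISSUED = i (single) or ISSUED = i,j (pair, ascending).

ISSUED = 6,7

[0] i0/i1  st add  -- pair
[1] i2  sll  -- RAW r7
[2] i3/i4  st and  -- pair
[3] i5  ld  -- no-port MEM/MEM
[4] i6/i7  ld xor  -- pair
[5] i8  sub  -- tail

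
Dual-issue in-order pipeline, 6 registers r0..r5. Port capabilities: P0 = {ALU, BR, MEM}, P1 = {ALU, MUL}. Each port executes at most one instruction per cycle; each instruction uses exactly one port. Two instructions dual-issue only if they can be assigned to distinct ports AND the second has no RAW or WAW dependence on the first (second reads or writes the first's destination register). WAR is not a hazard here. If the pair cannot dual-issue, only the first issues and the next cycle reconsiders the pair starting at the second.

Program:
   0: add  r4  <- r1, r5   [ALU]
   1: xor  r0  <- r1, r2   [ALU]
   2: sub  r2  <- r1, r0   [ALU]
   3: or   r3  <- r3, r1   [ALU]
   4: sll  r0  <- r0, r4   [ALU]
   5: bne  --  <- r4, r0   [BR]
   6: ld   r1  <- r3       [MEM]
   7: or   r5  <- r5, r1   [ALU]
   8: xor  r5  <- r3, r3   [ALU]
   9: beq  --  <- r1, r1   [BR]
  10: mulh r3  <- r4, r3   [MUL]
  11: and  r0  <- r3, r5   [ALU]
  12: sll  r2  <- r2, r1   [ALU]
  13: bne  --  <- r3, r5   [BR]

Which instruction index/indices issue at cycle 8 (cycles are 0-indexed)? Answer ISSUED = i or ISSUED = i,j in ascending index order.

ISSUED = 11,12

  cy0 -> i0,i1 (add.ALU xor.ALU) dual
  cy1 -> i2,i3 (sub.ALU or.ALU) dual
  cy2 -> i4 (sll.ALU) RAW r0
  cy3 -> i5 (bne.BR) no-port BR/MEM
  cy4 -> i6 (ld.MEM) RAW r1
  cy5 -> i7 (or.ALU) WAW r5
  cy6 -> i8,i9 (xor.ALU beq.BR) dual
  cy7 -> i10 (mulh.MUL) RAW r3
  cy8 -> i11,i12 (and.ALU sll.ALU) dual
  cy9 -> i13 (bne.BR) tail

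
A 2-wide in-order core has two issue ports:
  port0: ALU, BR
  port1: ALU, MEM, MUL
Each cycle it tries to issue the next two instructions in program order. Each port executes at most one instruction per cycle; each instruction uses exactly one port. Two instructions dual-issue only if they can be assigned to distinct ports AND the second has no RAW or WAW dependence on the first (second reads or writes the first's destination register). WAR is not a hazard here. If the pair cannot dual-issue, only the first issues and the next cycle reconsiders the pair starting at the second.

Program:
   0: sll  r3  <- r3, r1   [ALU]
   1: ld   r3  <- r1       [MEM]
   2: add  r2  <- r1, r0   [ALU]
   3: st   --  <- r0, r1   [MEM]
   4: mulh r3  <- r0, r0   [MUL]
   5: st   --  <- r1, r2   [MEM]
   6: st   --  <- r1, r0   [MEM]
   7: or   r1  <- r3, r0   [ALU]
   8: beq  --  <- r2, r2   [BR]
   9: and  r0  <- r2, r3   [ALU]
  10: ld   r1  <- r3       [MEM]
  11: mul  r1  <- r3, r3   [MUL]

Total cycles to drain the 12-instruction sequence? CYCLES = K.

CYCLES = 9

#0 head=0: sll i0 WAW r3
#1 head=1: ld;add i1&i2 2-wide
#2 head=3: st i3 no-port MEM/MUL
#3 head=4: mulh i4 no-port MUL/MEM
#4 head=5: st i5 no-port MEM/MEM
#5 head=6: st;or i6&i7 2-wide
#6 head=8: beq;and i8&i9 2-wide
#7 head=10: ld i10 no-port MEM/MUL
#8 head=11: mul i11 tail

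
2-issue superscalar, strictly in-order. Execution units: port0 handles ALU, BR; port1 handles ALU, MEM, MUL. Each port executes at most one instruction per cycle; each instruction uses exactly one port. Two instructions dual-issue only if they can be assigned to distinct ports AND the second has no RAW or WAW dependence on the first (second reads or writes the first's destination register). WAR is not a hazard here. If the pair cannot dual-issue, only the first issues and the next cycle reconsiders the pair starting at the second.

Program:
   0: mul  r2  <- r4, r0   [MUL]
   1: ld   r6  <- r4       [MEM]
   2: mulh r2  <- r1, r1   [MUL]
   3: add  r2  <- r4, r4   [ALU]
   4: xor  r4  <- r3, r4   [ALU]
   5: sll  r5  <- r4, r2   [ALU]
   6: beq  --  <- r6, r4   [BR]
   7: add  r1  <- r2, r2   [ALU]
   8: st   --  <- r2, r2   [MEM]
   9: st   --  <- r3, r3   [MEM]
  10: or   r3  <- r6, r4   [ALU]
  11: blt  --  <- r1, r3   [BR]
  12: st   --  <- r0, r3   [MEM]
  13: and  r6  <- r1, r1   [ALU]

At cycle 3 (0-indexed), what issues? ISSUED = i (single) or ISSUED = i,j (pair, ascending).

t=0 i0:mul.MUL ; no-port MUL/MEM
t=1 i1:ld.MEM ; no-port MEM/MUL
t=2 i2:mulh.MUL ; WAW r2
t=3 i3/i4:add.ALU xor.ALU ; dual
t=4 i5/i6:sll.ALU beq.BR ; dual
t=5 i7/i8:add.ALU st.MEM ; dual
t=6 i9/i10:st.MEM or.ALU ; dual
t=7 i11/i12:blt.BR st.MEM ; dual
t=8 i13:and.ALU ; tail

ISSUED = 3,4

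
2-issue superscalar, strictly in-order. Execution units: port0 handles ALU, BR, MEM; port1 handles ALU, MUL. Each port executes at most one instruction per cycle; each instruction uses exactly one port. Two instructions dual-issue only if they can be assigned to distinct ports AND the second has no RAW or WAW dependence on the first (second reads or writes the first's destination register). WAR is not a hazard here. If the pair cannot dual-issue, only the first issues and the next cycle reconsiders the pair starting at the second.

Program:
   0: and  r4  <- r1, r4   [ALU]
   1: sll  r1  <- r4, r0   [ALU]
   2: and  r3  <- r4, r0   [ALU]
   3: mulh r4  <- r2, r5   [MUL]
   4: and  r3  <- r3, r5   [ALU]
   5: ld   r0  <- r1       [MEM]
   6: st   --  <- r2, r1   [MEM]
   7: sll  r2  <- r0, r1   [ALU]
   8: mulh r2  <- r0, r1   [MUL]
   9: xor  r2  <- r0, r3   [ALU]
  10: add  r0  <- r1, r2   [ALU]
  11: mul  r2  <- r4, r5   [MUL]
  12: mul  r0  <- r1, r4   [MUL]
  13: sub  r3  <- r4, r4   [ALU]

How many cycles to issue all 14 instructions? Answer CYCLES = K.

  cy0 -> i0 (and) RAW r4
  cy1 -> i1,i2 (sll;and) 2-wide
  cy2 -> i3,i4 (mulh;and) 2-wide
  cy3 -> i5 (ld) no-port MEM/MEM
  cy4 -> i6,i7 (st;sll) 2-wide
  cy5 -> i8 (mulh) WAW r2
  cy6 -> i9 (xor) RAW r2
  cy7 -> i10,i11 (add;mul) 2-wide
  cy8 -> i12,i13 (mul;sub) 2-wide

CYCLES = 9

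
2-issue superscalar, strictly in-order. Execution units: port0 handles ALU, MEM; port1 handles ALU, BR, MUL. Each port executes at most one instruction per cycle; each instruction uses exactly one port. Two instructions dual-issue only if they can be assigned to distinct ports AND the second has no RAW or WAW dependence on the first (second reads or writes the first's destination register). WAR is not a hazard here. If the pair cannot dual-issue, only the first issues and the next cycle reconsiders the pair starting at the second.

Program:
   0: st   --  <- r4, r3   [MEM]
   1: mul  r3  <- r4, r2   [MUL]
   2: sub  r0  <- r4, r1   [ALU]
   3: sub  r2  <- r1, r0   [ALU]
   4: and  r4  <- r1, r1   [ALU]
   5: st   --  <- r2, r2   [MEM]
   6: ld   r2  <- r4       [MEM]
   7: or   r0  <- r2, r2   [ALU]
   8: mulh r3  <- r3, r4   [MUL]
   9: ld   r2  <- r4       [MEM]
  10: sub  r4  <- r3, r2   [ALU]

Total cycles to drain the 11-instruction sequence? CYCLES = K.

CYCLES = 8

  cy0 -> i0&i1 (st.MEM mul.MUL) dual
  cy1 -> i2 (sub.ALU) RAW r0
  cy2 -> i3&i4 (sub.ALU and.ALU) dual
  cy3 -> i5 (st.MEM) no-port MEM/MEM
  cy4 -> i6 (ld.MEM) RAW r2
  cy5 -> i7&i8 (or.ALU mulh.MUL) dual
  cy6 -> i9 (ld.MEM) RAW r2
  cy7 -> i10 (sub.ALU) tail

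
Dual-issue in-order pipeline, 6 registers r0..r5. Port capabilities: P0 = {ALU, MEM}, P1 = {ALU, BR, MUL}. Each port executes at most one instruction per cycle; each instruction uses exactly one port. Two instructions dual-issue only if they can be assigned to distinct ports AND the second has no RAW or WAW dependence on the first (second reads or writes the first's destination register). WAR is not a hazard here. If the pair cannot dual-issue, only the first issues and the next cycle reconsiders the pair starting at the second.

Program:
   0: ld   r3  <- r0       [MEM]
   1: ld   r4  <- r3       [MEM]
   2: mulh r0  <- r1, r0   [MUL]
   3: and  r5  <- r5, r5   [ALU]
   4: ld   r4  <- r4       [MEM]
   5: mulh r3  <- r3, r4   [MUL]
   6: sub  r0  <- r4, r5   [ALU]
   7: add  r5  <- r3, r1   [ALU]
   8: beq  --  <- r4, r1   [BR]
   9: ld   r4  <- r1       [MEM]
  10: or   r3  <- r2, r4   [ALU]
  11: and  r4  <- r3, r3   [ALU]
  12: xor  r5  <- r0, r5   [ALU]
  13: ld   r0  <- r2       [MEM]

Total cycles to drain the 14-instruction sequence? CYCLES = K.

0. ld.MEM @i0  | no-port MEM/MEM
1. ld.MEM/mulh.MUL @i1+i2  | dual
2. and.ALU/ld.MEM @i3+i4  | dual
3. mulh.MUL/sub.ALU @i5+i6  | dual
4. add.ALU/beq.BR @i7+i8  | dual
5. ld.MEM @i9  | RAW r4
6. or.ALU @i10  | RAW r3
7. and.ALU/xor.ALU @i11+i12  | dual
8. ld.MEM @i13  | tail

CYCLES = 9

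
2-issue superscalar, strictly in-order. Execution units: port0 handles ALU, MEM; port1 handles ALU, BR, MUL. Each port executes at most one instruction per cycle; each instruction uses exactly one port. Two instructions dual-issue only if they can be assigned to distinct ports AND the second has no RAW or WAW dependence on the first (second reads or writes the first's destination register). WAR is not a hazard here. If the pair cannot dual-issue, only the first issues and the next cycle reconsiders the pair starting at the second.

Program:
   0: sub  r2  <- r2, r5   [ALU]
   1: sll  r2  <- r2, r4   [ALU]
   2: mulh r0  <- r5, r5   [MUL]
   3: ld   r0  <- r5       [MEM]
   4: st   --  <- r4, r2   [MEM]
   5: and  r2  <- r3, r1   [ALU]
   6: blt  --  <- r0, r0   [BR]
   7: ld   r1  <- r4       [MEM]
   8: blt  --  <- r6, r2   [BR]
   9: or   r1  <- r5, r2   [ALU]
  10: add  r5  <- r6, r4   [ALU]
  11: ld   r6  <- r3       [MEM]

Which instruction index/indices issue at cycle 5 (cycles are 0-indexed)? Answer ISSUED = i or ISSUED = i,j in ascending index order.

ISSUED = 8,9

#0 head=0: sub.ALU i0 RAW+WAW r2
#1 head=1: sll.ALU/mulh.MUL i1/i2 dual
#2 head=3: ld.MEM i3 no-port MEM/MEM
#3 head=4: st.MEM/and.ALU i4/i5 dual
#4 head=6: blt.BR/ld.MEM i6/i7 dual
#5 head=8: blt.BR/or.ALU i8/i9 dual
#6 head=10: add.ALU/ld.MEM i10/i11 dual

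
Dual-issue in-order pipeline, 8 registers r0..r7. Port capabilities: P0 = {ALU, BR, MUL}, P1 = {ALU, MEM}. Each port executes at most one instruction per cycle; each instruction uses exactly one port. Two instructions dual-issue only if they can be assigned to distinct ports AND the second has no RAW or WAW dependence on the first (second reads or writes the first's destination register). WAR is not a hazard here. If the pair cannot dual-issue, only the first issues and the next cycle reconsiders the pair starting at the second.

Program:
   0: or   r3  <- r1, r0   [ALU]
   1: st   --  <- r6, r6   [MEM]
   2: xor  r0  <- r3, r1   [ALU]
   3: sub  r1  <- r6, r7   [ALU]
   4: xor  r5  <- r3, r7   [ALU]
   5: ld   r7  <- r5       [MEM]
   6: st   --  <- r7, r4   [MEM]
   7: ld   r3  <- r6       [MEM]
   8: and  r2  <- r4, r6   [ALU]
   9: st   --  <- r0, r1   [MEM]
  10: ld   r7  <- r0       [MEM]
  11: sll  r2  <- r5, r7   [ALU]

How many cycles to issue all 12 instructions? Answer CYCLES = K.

CYCLES = 9

c0: i0&i1 or.ALU st.MEM  pair
c1: i2&i3 xor.ALU sub.ALU  pair
c2: i4 xor.ALU  RAW r5
c3: i5 ld.MEM  no-port MEM/MEM
c4: i6 st.MEM  no-port MEM/MEM
c5: i7&i8 ld.MEM and.ALU  pair
c6: i9 st.MEM  no-port MEM/MEM
c7: i10 ld.MEM  RAW r7
c8: i11 sll.ALU  tail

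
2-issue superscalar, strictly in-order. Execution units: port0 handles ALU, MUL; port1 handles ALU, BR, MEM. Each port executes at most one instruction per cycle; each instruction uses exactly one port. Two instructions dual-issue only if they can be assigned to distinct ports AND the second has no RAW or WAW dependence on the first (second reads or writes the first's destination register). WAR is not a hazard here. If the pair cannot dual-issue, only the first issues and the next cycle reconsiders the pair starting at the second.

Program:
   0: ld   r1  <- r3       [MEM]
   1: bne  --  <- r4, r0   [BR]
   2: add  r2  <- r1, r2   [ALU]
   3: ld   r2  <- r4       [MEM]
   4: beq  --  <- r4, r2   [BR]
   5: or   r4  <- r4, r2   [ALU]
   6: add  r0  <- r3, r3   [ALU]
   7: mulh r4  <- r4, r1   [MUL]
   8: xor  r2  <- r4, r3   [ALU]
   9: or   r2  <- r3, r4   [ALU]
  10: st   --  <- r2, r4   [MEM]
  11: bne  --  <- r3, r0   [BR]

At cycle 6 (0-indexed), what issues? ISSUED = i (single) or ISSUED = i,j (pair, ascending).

ISSUED = 9

  cy0 -> i0 (ld.MEM) no-port MEM/BR
  cy1 -> i1+i2 (bne.BR/add.ALU) pair
  cy2 -> i3 (ld.MEM) no-port MEM/BR
  cy3 -> i4+i5 (beq.BR/or.ALU) pair
  cy4 -> i6+i7 (add.ALU/mulh.MUL) pair
  cy5 -> i8 (xor.ALU) WAW r2
  cy6 -> i9 (or.ALU) RAW r2
  cy7 -> i10 (st.MEM) no-port MEM/BR
  cy8 -> i11 (bne.BR) tail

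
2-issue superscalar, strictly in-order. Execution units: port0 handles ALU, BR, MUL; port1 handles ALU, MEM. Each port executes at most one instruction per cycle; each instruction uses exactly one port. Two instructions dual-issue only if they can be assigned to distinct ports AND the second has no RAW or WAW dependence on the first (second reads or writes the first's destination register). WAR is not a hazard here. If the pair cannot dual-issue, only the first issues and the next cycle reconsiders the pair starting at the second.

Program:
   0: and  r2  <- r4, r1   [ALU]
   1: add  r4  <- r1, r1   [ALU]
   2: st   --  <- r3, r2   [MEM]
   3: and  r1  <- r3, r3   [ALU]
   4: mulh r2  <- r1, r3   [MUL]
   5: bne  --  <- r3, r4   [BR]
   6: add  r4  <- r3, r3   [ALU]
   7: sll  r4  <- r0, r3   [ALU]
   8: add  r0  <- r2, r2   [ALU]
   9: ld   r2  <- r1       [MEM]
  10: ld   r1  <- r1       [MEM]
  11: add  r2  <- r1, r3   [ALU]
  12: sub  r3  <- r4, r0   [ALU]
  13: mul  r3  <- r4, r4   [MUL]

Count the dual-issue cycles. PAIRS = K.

PAIRS = 5

c0: i0,i1 and.ALU/add.ALU  dual
c1: i2,i3 st.MEM/and.ALU  dual
c2: i4 mulh.MUL  no-port MUL/BR
c3: i5,i6 bne.BR/add.ALU  dual
c4: i7,i8 sll.ALU/add.ALU  dual
c5: i9 ld.MEM  no-port MEM/MEM
c6: i10 ld.MEM  RAW r1
c7: i11,i12 add.ALU/sub.ALU  dual
c8: i13 mul.MUL  tail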